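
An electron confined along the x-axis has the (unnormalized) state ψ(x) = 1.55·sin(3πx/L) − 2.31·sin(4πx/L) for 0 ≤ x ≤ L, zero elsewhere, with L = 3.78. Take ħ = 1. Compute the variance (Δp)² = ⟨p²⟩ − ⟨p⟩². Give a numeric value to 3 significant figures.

Compute ⟨p⟩ and ⟨p²⟩ separately; (Δp)² = ⟨p²⟩ − ⟨p⟩².
d²/dx² sin(jπx/L) = −(jπ/L)²·sin(jπx/L); on 0 ≤ x ≤ L, ∫sin²(jπx/L) dx = L/2 and ∫sin(jπx/L)·sin(lπx/L) dx = 0 for j ≠ l, so only diagonal terms survive in ∫|ψ|² and ∫ψ·ψ″; ∫ψ·ψ′ dx = [ψ²/2] between the walls = 0.
Normalization: ∫|ψ|² dx = 14.626.
⟨p⟩ = 0.0000 and ⟨p²⟩ = 9.5508.
(Δp)² = 9.5508 − (0.0000)² = 9.5508.

9.55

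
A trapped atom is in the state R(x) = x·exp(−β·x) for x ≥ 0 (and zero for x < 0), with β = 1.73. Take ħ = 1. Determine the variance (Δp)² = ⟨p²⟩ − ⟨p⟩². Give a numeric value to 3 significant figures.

Compute ⟨p⟩ and ⟨p²⟩ separately; (Δp)² = ⟨p²⟩ − ⟨p⟩².
Differentiate x·exp(−β·x) with the product rule; every integrand then reduces to terms xʲ·e^(−2βx) on [0, ∞), with ∫₀^∞ xʲ·e^(−2βx) dx = j!/(2β)^(j+1).
Normalization: ∫|R|² dx = 0.048284.
⟨p⟩ = 0.0000 and ⟨p²⟩ = 2.9929.
(Δp)² = 2.9929 − (0.0000)² = 2.9929.

2.99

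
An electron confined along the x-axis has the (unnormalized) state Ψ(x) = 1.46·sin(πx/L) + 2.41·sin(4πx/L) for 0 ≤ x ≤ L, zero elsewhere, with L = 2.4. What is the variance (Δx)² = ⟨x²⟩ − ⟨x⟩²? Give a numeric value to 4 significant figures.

Compute ⟨x⟩ and ⟨x²⟩ separately, then (Δx)² = ⟨x²⟩ − ⟨x⟩².
On 0 ≤ x ≤ L (j ≠ l): ∫sin²(jπx/L) dx = L/2, ∫sin(jπx/L)·sin(lπx/L) dx = 0; diagonal moments ∫x·sin²(jπx/L) dx = L²/4, ∫x²·sin²(jπx/L) dx = L³·(1/6 − 1/(4j²π²)); cross terms ∫x·sin(jπx/L)·sin(lπx/L) dx = 0 for j + l even and −4jlL²/(π²(j² − l²)²) for j + l odd, ∫x²·sin(jπx/L)·sin(lπx/L) dx = (−1)^(j+l)·4jlL³/(π²(j² − l²)²); higher powers the same way via product-to-sum and parts.
Normalization: ∫|Ψ|² dx = 9.5276.
⟨x⟩ = 1.1693 and ⟨x²⟩ = 1.7547.
(Δx)² = 1.7547 − (1.1693)² = 0.38738.

0.3874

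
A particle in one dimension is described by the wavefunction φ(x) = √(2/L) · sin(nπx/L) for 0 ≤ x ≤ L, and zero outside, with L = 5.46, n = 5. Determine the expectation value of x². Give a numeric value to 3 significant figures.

⟨x²⟩ = ∫ x²·|φ|² dx (integrals over the domain).
With sin²θ = (1 − cos2θ)/2 on 0 ≤ x ≤ L: ∫sin²(nπx/L) dx = L/2, ∫x·sin²(nπx/L) dx = L²/4, ∫x²·sin²(nπx/L) dx = L³·(1/6 − 1/(4n²π²)); higher powers xᵏ the same way, integrating xᵏ·cos(2nπx/L) by parts.
⟨x²⟩ = 9.8768.

9.88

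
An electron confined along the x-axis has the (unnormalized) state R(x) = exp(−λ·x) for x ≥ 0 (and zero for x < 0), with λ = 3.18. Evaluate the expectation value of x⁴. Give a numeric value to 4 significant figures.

0.01467

⟨x⁴⟩ = ∫ x⁴·|R|² dx / ∫|R|² dx (integrals over the domain).
Every integrand reduces to terms xʲ·e^(−2λx) on [0, ∞); use ∫₀^∞ xʲ·e^(−2λx) dx = j!/(2λ)^(j+1).
State is unnormalized: ∫|R|² dx = 0.15723, and ∫R*·x⁴·R dx = 0.0023064, so ⟨x⁴⟩ = 0.0023064 / 0.15723.
⟨x⁴⟩ = 0.014668.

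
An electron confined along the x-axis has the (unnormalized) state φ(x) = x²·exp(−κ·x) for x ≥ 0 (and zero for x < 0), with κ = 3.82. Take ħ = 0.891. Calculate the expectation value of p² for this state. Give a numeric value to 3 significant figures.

p² φ = −ħ² d²φ/dx²; ⟨p²⟩ = −ħ² ∫ φ*·φ'' dx / ∫|φ|² dx.
Differentiate x²·exp(−κ·x) with the product rule; every integrand then reduces to terms xʲ·e^(−2κx) on [0, ∞), with ∫₀^∞ xʲ·e^(−2κx) dx = j!/(2κ)^(j+1).
State is unnormalized: ∫|φ|² dx = 0.00092203, and ∫φ*·(−ħ² φ'') dx = 0.0035605, so ⟨p²⟩ = 0.0035605 / 0.00092203.
⟨p²⟩ = 3.8615.

3.86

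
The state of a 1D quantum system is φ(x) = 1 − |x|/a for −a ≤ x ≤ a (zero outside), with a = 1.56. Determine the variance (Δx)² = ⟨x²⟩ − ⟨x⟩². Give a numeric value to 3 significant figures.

0.243

Compute ⟨x⟩ and ⟨x²⟩ separately, then (Δx)² = ⟨x²⟩ − ⟨x⟩².
φ is even, so ∫ over [−a, a] = 2∫₀ᵃ with φ = 1 − x/a there: ∫₀ᵃ (1 − x/a)² dx = a/3, ∫₀ᵃ x²(1 − x/a)² dx = a³/30, ∫₀ᵃ x⁴(1 − x/a)² dx = a⁵/105.
Normalization: ∫|φ|² dx = 1.0400.
⟨x⟩ = 0.0000 and ⟨x²⟩ = 0.24336.
(Δx)² = 0.24336 − (0.0000)² = 0.24336.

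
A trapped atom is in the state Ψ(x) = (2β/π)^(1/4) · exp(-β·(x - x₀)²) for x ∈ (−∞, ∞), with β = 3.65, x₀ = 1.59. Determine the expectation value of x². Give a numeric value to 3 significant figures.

⟨x²⟩ = ∫ x²·|Ψ|² dx (integrals over the domain).
Gaussian moments (u = x − x₀): ∫u^(2j)·e^(−2βu²) du = (2j−1)!!/(4β)^j · √(π/(2β)), odd powers integrate to 0; here √(π/(2β)) = 0.65601.
⟨x²⟩ = 2.5966.

2.60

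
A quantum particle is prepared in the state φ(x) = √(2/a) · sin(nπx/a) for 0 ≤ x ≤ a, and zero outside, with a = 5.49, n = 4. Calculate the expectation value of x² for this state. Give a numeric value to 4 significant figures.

9.951

⟨x²⟩ = ∫ x²·|φ|² dx (integrals over the domain).
With sin²θ = (1 − cos2θ)/2 on 0 ≤ x ≤ a: ∫sin²(nπx/a) dx = a/2, ∫x·sin²(nπx/a) dx = a²/4, ∫x²·sin²(nπx/a) dx = a³·(1/6 − 1/(4n²π²)); higher powers xᵏ the same way, integrating xᵏ·cos(2nπx/a) by parts.
⟨x²⟩ = 9.9513.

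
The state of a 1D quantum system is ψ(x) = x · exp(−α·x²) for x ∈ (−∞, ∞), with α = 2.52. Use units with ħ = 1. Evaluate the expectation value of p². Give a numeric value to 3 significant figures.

7.56

p² ψ = −ħ² d²ψ/dx²; ⟨p²⟩ = −ħ² ∫ ψ*·ψ'' dx / ∫|ψ|² dx.
Expand each integrand as polynomial × e^(−2αx²) and use ∫x^(2j)·e^(−2αx²) dx = (2j−1)!!/(4α)^j · √(π/(2α)), odd powers → 0; here √(π/(2α)) = 0.78951. Differentiate with the product rule, d/dx e^(−αx²) = −2αx·e^(−αx²).
State is unnormalized: ∫|ψ|² dx = 0.078325, and ∫ψ*·(−ħ² ψ'') dx = 0.59214, so ⟨p²⟩ = 0.59214 / 0.078325.
⟨p²⟩ = 7.5600.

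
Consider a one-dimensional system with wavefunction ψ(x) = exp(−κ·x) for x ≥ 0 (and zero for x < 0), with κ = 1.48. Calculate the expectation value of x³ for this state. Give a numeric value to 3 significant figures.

0.231

⟨x³⟩ = ∫ x³·|ψ|² dx / ∫|ψ|² dx (integrals over the domain).
Every integrand reduces to terms xʲ·e^(−2κx) on [0, ∞); use ∫₀^∞ xʲ·e^(−2κx) dx = j!/(2κ)^(j+1).
State is unnormalized: ∫|ψ|² dx = 0.33784, and ∫ψ*·x³·ψ dx = 0.078160, so ⟨x³⟩ = 0.078160 / 0.33784.
⟨x³⟩ = 0.23135.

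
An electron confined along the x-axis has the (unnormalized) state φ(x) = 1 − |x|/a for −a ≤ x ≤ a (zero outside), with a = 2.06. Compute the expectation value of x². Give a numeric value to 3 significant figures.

0.424

⟨x²⟩ = ∫ x²·|φ|² dx / ∫|φ|² dx (integrals over the domain).
φ is even, so ∫ over [−a, a] = 2∫₀ᵃ with φ = 1 − x/a there: ∫₀ᵃ (1 − x/a)² dx = a/3, ∫₀ᵃ x²(1 − x/a)² dx = a³/30, ∫₀ᵃ x⁴(1 − x/a)² dx = a⁵/105.
State is unnormalized: ∫|φ|² dx = 1.3733, and ∫φ*·x²·φ dx = 0.58279, so ⟨x²⟩ = 0.58279 / 1.3733.
⟨x²⟩ = 0.42436.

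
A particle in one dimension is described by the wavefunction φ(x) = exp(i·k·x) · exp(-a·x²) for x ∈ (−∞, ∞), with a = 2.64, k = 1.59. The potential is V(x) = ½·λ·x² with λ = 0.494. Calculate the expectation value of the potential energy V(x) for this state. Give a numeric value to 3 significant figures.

0.0234

⟨V⟩ = ∫ V(x)·|φ|² dx / ∫|φ|² dx.
Gaussian moments: ∫x^(2j)·e^(−2ax²) dx = (2j−1)!!/(4a)^j · √(π/(2a)), odd powers integrate to 0; here √(π/(2a)) = 0.77136.
State is unnormalized: ∫|φ|² dx = 0.77136, and ∫φ*·V(x)·φ dx = 0.018042, so ⟨V⟩ = 0.018042 / 0.77136.
⟨V⟩ = 0.023390.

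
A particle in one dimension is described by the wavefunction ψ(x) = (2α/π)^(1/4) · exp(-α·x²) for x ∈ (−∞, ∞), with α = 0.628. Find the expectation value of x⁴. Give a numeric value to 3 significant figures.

0.475

⟨x⁴⟩ = ∫ x⁴·|ψ|² dx (integrals over the domain).
Gaussian moments: ∫x^(2j)·e^(−2αx²) dx = (2j−1)!!/(4α)^j · √(π/(2α)), odd powers integrate to 0; here √(π/(2α)) = 1.5815.
⟨x⁴⟩ = 0.47542.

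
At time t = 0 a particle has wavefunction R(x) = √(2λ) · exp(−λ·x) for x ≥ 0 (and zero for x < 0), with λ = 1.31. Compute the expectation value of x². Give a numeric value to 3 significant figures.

0.291

⟨x²⟩ = ∫ x²·|R|² dx (integrals over the domain).
Every integrand reduces to terms xʲ·e^(−2λx) on [0, ∞); use ∫₀^∞ xʲ·e^(−2λx) dx = j!/(2λ)^(j+1).
⟨x²⟩ = 0.29136.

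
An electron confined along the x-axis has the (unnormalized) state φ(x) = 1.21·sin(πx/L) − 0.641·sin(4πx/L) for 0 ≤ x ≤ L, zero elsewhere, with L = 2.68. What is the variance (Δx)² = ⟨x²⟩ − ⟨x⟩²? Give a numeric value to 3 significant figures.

Compute ⟨x⟩ and ⟨x²⟩ separately, then (Δx)² = ⟨x²⟩ − ⟨x⟩².
On 0 ≤ x ≤ L (j ≠ l): ∫sin²(jπx/L) dx = L/2, ∫sin(jπx/L)·sin(lπx/L) dx = 0; diagonal moments ∫x·sin²(jπx/L) dx = L²/4, ∫x²·sin²(jπx/L) dx = L³·(1/6 − 1/(4j²π²)); cross terms ∫x·sin(jπx/L)·sin(lπx/L) dx = 0 for j + l even and −4jlL²/(π²(j² − l²)²) for j + l odd, ∫x²·sin(jπx/L)·sin(lπx/L) dx = (−1)^(j+l)·4jlL³/(π²(j² − l²)²); higher powers the same way via product-to-sum and parts.
Normalization: ∫|φ|² dx = 2.5125.
⟨x⟩ = 1.3720 and ⟨x²⟩ = 2.1906.
(Δx)² = 2.1906 − (1.3720)² = 0.30840.

0.308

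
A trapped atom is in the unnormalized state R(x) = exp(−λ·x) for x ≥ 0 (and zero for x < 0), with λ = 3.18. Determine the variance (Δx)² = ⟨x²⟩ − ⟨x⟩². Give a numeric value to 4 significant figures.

0.02472

Compute ⟨x⟩ and ⟨x²⟩ separately, then (Δx)² = ⟨x²⟩ − ⟨x⟩².
Every integrand reduces to terms xʲ·e^(−2λx) on [0, ∞); use ∫₀^∞ xʲ·e^(−2λx) dx = j!/(2λ)^(j+1).
Normalization: ∫|R|² dx = 0.15723.
⟨x⟩ = 0.15723 and ⟨x²⟩ = 0.049444.
(Δx)² = 0.049444 − (0.15723)² = 0.024722.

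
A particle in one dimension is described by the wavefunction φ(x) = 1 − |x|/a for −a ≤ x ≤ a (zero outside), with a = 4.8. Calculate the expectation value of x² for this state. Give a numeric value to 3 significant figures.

⟨x²⟩ = ∫ x²·|φ|² dx / ∫|φ|² dx (integrals over the domain).
φ is even, so ∫ over [−a, a] = 2∫₀ᵃ with φ = 1 − x/a there: ∫₀ᵃ (1 − x/a)² dx = a/3, ∫₀ᵃ x²(1 − x/a)² dx = a³/30, ∫₀ᵃ x⁴(1 − x/a)² dx = a⁵/105.
State is unnormalized: ∫|φ|² dx = 3.2000, and ∫φ*·x²·φ dx = 7.3728, so ⟨x²⟩ = 7.3728 / 3.2000.
⟨x²⟩ = 2.3040.

2.30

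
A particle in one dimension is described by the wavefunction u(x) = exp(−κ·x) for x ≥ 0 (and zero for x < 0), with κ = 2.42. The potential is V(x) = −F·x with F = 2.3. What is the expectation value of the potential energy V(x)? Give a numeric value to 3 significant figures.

-0.475

⟨V⟩ = ∫ V(x)·|u|² dx / ∫|u|² dx.
Every integrand reduces to terms xʲ·e^(−2κx) on [0, ∞); use ∫₀^∞ xʲ·e^(−2κx) dx = j!/(2κ)^(j+1).
State is unnormalized: ∫|u|² dx = 0.20661, and ∫u*·V(x)·u dx = -0.098183, so ⟨V⟩ = -0.098183 / 0.20661.
⟨V⟩ = -0.47521.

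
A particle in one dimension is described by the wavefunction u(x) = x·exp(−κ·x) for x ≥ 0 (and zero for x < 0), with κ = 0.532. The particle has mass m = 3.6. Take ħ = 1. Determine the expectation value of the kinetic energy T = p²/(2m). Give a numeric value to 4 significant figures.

T = −(ħ²/2m) d²/dx², so ⟨T⟩ = −(ħ²/2m) ∫ u*·u'' dx / ∫|u|² dx; with m = 3.6.
Differentiate x·exp(−κ·x) with the product rule; every integrand then reduces to terms xʲ·e^(−2κx) on [0, ∞), with ∫₀^∞ xʲ·e^(−2κx) dx = j!/(2κ)^(j+1).
State is unnormalized: ∫|u|² dx = 1.6604, and ∫u*·(−ħ²/2m · u'') dx = 0.065267, so ⟨T⟩ = 0.065267 / 1.6604.
⟨T⟩ = 0.039309.

0.03931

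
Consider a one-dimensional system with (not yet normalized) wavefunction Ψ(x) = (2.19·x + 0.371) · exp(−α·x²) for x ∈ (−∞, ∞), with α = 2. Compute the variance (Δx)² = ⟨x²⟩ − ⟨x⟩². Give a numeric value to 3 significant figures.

0.252

Compute ⟨x⟩ and ⟨x²⟩ separately, then (Δx)² = ⟨x²⟩ − ⟨x⟩².
Expand each integrand as polynomial × e^(−2αx²) and use ∫x^(2j)·e^(−2αx²) dx = (2j−1)!!/(4α)^j · √(π/(2α)), odd powers → 0; here √(π/(2α)) = 0.88623.
Normalization: ∫|Ψ|² dx = 0.65329.
⟨x⟩ = 0.27555 and ⟨x²⟩ = 0.32832.
(Δx)² = 0.32832 − (0.27555)² = 0.25239.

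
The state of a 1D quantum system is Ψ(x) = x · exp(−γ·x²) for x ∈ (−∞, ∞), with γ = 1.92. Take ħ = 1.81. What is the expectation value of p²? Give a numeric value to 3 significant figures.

p² Ψ = −ħ² d²Ψ/dx²; ⟨p²⟩ = −ħ² ∫ Ψ*·Ψ'' dx / ∫|Ψ|² dx.
Expand each integrand as polynomial × e^(−2γx²) and use ∫x^(2j)·e^(−2γx²) dx = (2j−1)!!/(4γ)^j · √(π/(2γ)), odd powers → 0; here √(π/(2γ)) = 0.90450. Differentiate with the product rule, d/dx e^(−γx²) = −2γx·e^(−γx²).
State is unnormalized: ∫|Ψ|² dx = 0.11777, and ∫Ψ*·(−ħ² Ψ'') dx = 2.2224, so ⟨p²⟩ = 2.2224 / 0.11777.
⟨p²⟩ = 18.870.

18.9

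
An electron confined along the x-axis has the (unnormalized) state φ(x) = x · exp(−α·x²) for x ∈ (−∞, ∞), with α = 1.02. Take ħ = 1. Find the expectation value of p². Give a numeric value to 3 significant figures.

p² φ = −ħ² d²φ/dx²; ⟨p²⟩ = −ħ² ∫ φ*·φ'' dx / ∫|φ|² dx.
Expand each integrand as polynomial × e^(−2αx²) and use ∫x^(2j)·e^(−2αx²) dx = (2j−1)!!/(4α)^j · √(π/(2α)), odd powers → 0; here √(π/(2α)) = 1.2410. Differentiate with the product rule, d/dx e^(−αx²) = −2αx·e^(−αx²).
State is unnormalized: ∫|φ|² dx = 0.30416, and ∫φ*·(−ħ² φ'') dx = 0.93072, so ⟨p²⟩ = 0.93072 / 0.30416.
⟨p²⟩ = 3.0600.

3.06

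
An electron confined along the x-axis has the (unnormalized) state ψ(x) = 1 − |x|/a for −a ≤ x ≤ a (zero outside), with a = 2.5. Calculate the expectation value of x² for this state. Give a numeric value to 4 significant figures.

0.6250

⟨x²⟩ = ∫ x²·|ψ|² dx / ∫|ψ|² dx (integrals over the domain).
ψ is even, so ∫ over [−a, a] = 2∫₀ᵃ with ψ = 1 − x/a there: ∫₀ᵃ (1 − x/a)² dx = a/3, ∫₀ᵃ x²(1 − x/a)² dx = a³/30, ∫₀ᵃ x⁴(1 − x/a)² dx = a⁵/105.
State is unnormalized: ∫|ψ|² dx = 1.6667, and ∫ψ*·x²·ψ dx = 1.0417, so ⟨x²⟩ = 1.0417 / 1.6667.
⟨x²⟩ = 0.62500.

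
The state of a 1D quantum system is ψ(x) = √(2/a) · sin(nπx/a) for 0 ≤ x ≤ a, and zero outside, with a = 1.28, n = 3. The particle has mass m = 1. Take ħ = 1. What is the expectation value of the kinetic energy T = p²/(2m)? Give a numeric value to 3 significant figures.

27.1

T = −(ħ²/2m) d²/dx², so ⟨T⟩ = −(ħ²/2m) ∫ ψ*·ψ'' dx; with m = 1.
d/dx sin(nπx/a) = (nπ/a)·cos(nπx/a) and d²/dx² sin(nπx/a) = −(nπ/a)²·sin(nπx/a); on 0 ≤ x ≤ a, ∫sin²(nπx/a) dx = a/2 and ∫sin(nπx/a)·cos(nπx/a) dx = 0.
⟨T⟩ = 27.108.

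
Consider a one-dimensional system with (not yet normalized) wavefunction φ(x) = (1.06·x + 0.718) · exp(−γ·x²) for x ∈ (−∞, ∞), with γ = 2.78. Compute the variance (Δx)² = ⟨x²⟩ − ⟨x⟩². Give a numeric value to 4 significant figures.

0.07011

Compute ⟨x⟩ and ⟨x²⟩ separately, then (Δx)² = ⟨x²⟩ − ⟨x⟩².
Expand each integrand as polynomial × e^(−2γx²) and use ∫x^(2j)·e^(−2γx²) dx = (2j−1)!!/(4γ)^j · √(π/(2γ)), odd powers → 0; here √(π/(2γ)) = 0.75169.
Normalization: ∫|φ|² dx = 0.46347.
⟨x⟩ = 0.22201 and ⟨x²⟩ = 0.11940.
(Δx)² = 0.11940 − (0.22201)² = 0.070114.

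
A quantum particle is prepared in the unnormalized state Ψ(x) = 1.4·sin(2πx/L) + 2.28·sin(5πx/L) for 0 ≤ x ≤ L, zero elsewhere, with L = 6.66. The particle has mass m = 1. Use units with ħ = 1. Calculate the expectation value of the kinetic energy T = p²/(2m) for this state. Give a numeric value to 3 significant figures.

2.14

T = −(ħ²/2m) d²/dx², so ⟨T⟩ = −(ħ²/2m) ∫ Ψ*·Ψ'' dx / ∫|Ψ|² dx; with m = 1.
d²/dx² sin(jπx/L) = −(jπ/L)²·sin(jπx/L); on 0 ≤ x ≤ L, ∫sin²(jπx/L) dx = L/2 and ∫sin(jπx/L)·sin(lπx/L) dx = 0 for j ≠ l, so only diagonal terms survive in ∫|Ψ|² and ∫Ψ·Ψ″; ∫Ψ·Ψ′ dx = [Ψ²/2] between the walls = 0.
State is unnormalized: ∫|Ψ|² dx = 23.837, and ∫Ψ*·(−ħ²/2m · Ψ'') dx = 51.052, so ⟨T⟩ = 51.052 / 23.837.
⟨T⟩ = 2.1417.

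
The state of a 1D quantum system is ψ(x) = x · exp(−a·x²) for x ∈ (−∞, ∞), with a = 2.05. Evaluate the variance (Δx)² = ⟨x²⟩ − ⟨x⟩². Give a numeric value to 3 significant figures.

0.366

Compute ⟨x⟩ and ⟨x²⟩ separately, then (Δx)² = ⟨x²⟩ − ⟨x⟩².
Expand each integrand as polynomial × e^(−2ax²) and use ∫x^(2j)·e^(−2ax²) dx = (2j−1)!!/(4a)^j · √(π/(2a)), odd powers → 0; here √(π/(2a)) = 0.87535.
Normalization: ∫|ψ|² dx = 0.10675.
⟨x⟩ = 0.0000 and ⟨x²⟩ = 0.36585.
(Δx)² = 0.36585 − (0.0000)² = 0.36585.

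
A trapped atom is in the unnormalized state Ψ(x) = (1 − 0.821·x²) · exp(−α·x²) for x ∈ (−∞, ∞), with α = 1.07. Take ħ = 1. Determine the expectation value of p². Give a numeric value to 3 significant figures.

p² Ψ = −ħ² d²Ψ/dx²; ⟨p²⟩ = −ħ² ∫ Ψ*·Ψ'' dx / ∫|Ψ|² dx.
Expand each integrand as polynomial × e^(−2αx²) and use ∫x^(2j)·e^(−2αx²) dx = (2j−1)!!/(4α)^j · √(π/(2α)), odd powers → 0; here √(π/(2α)) = 1.2116. Differentiate with the product rule, d/dx e^(−αx²) = −2αx·e^(−αx²).
State is unnormalized: ∫|Ψ|² dx = 0.88054, and ∫Ψ*·(−ħ² Ψ'') dx = 2.1277, so ⟨p²⟩ = 2.1277 / 0.88054.
⟨p²⟩ = 2.4164.

2.42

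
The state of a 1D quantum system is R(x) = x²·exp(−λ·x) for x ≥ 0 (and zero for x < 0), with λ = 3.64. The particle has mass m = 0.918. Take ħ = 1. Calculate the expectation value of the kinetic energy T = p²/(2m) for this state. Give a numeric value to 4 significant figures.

T = −(ħ²/2m) d²/dx², so ⟨T⟩ = −(ħ²/2m) ∫ R*·R'' dx / ∫|R|² dx; with m = 0.918.
Differentiate x²·exp(−λ·x) with the product rule; every integrand then reduces to terms xʲ·e^(−2λx) on [0, ∞), with ∫₀^∞ xʲ·e^(−2λx) dx = j!/(2λ)^(j+1).
State is unnormalized: ∫|R|² dx = 0.0011737, and ∫R*·(−ħ²/2m · R'') dx = 0.0028233, so ⟨T⟩ = 0.0028233 / 0.0011737.
⟨T⟩ = 2.4055.

2.406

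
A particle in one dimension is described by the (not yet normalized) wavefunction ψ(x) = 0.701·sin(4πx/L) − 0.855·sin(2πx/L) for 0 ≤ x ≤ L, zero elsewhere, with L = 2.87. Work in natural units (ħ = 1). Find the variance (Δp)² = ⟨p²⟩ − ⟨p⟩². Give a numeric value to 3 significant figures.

Compute ⟨p⟩ and ⟨p²⟩ separately; (Δp)² = ⟨p²⟩ − ⟨p⟩².
d²/dx² sin(jπx/L) = −(jπ/L)²·sin(jπx/L); on 0 ≤ x ≤ L, ∫sin²(jπx/L) dx = L/2 and ∫sin(jπx/L)·sin(lπx/L) dx = 0 for j ≠ l, so only diagonal terms survive in ∫|ψ|² and ∫ψ·ψ″; ∫ψ·ψ′ dx = [ψ²/2] between the walls = 0.
Normalization: ∫|ψ|² dx = 1.7542.
⟨p⟩ = 0.0000 and ⟨p²⟩ = 10.573.
(Δp)² = 10.573 − (0.0000)² = 10.573.

10.6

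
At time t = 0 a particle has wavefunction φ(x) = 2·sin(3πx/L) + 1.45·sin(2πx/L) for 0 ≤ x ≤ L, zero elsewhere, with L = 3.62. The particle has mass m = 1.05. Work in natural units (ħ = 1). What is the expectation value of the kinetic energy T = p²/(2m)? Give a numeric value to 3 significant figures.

T = −(ħ²/2m) d²/dx², so ⟨T⟩ = −(ħ²/2m) ∫ φ*·φ'' dx / ∫|φ|² dx; with m = 1.05.
d²/dx² sin(jπx/L) = −(jπ/L)²·sin(jπx/L); on 0 ≤ x ≤ L, ∫sin²(jπx/L) dx = L/2 and ∫sin(jπx/L)·sin(lπx/L) dx = 0 for j ≠ l, so only diagonal terms survive in ∫|φ|² and ∫φ·φ″; ∫φ·φ′ dx = [φ²/2] between the walls = 0.
State is unnormalized: ∫|φ|² dx = 11.046, and ∫φ*·(−ħ²/2m · φ'') dx = 28.829, so ⟨T⟩ = 28.829 / 11.046.
⟨T⟩ = 2.6100.

2.61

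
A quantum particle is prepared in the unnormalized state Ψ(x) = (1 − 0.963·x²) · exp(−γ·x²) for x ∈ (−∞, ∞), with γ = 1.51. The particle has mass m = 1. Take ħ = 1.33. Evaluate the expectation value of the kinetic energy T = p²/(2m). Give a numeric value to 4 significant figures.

2.639

T = −(ħ²/2m) d²/dx², so ⟨T⟩ = −(ħ²/2m) ∫ Ψ*·Ψ'' dx / ∫|Ψ|² dx; with m = 1.
Expand each integrand as polynomial × e^(−2γx²) and use ∫x^(2j)·e^(−2γx²) dx = (2j−1)!!/(4γ)^j · √(π/(2γ)), odd powers → 0; here √(π/(2γ)) = 1.0199. Differentiate with the product rule, d/dx e^(−γx²) = −2γx·e^(−γx²).
State is unnormalized: ∫|Ψ|² dx = 0.77248, and ∫Ψ*·(−ħ²/2m · Ψ'') dx = 2.0389, so ⟨T⟩ = 2.0389 / 0.77248.
⟨T⟩ = 2.6394.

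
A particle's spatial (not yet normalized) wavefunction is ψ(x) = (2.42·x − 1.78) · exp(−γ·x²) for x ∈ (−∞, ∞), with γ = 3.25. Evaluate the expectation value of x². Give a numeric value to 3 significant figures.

⟨x²⟩ = ∫ x²·|ψ|² dx / ∫|ψ|² dx (integrals over the domain).
Expand each integrand as polynomial × e^(−2γx²) and use ∫x^(2j)·e^(−2γx²) dx = (2j−1)!!/(4γ)^j · √(π/(2γ)), odd powers → 0; here √(π/(2γ)) = 0.69521.
State is unnormalized: ∫|ψ|² dx = 2.5159, and ∫ψ*·x²·ψ dx = 0.24171, so ⟨x²⟩ = 0.24171 / 2.5159.
⟨x²⟩ = 0.096074.

0.0961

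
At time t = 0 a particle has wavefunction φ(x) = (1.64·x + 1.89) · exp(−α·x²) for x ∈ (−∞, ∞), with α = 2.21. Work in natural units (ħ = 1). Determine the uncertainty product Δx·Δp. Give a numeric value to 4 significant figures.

Δx = √(⟨x²⟩−⟨x⟩²), Δp = √(⟨p²⟩−⟨p⟩²).
Expand each integrand as polynomial × e^(−2αx²) and use ∫x^(2j)·e^(−2αx²) dx = (2j−1)!!/(4α)^j · √(π/(2α)), odd powers → 0; here √(π/(2α)) = 0.84307. Differentiate with the product rule, d/dx e^(−αx²) = −2αx·e^(−αx²).
Normalization: ∫|φ|² dx = 3.2680.
⟨x⟩ = 0.18091, ⟨x²⟩ = 0.13088 ⇒ Δx = 0.31329.
⟨p⟩ = 0.0000, ⟨p²⟩ = 2.5569 ⇒ Δp = 1.5990.
Δx·Δp = 0.50097.

0.5010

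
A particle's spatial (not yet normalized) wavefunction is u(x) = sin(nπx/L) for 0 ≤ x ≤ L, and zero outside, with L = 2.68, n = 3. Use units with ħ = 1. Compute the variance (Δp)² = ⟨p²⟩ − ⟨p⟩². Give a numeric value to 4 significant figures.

12.37

Compute ⟨p⟩ and ⟨p²⟩ separately; (Δp)² = ⟨p²⟩ − ⟨p⟩².
d/dx sin(nπx/L) = (nπ/L)·cos(nπx/L) and d²/dx² sin(nπx/L) = −(nπ/L)²·sin(nπx/L); on 0 ≤ x ≤ L, ∫sin²(nπx/L) dx = L/2 and ∫sin(nπx/L)·cos(nπx/L) dx = 0.
Normalization: ∫|u|² dx = 1.3400.
⟨p⟩ = 0.0000 and ⟨p²⟩ = 12.367.
(Δp)² = 12.367 − (0.0000)² = 12.367.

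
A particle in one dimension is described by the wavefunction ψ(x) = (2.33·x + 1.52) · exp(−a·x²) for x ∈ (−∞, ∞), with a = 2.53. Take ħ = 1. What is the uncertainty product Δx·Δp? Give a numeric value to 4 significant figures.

0.5132

Δx = √(⟨x²⟩−⟨x⟩²), Δp = √(⟨p²⟩−⟨p⟩²).
Expand each integrand as polynomial × e^(−2ax²) and use ∫x^(2j)·e^(−2ax²) dx = (2j−1)!!/(4a)^j · √(π/(2a)), odd powers → 0; here √(π/(2a)) = 0.78795. Differentiate with the product rule, d/dx e^(−ax²) = −2ax·e^(−ax²).
Normalization: ∫|ψ|² dx = 2.2432.
⟨x⟩ = 0.24586, ⟨x²⟩ = 0.13605 ⇒ Δx = 0.27497.
⟨p⟩ = 0.0000, ⟨p²⟩ = 3.4835 ⇒ Δp = 1.8664.
Δx·Δp = 0.51321.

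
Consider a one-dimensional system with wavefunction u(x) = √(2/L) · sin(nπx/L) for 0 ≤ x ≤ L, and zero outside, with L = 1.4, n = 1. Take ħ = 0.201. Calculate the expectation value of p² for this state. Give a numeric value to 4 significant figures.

0.2034

p² u = −ħ² d²u/dx²; ⟨p²⟩ = −ħ² ∫ u*·u'' dx.
d/dx sin(nπx/L) = (nπ/L)·cos(nπx/L) and d²/dx² sin(nπx/L) = −(nπ/L)²·sin(nπx/L); on 0 ≤ x ≤ L, ∫sin²(nπx/L) dx = L/2 and ∫sin(nπx/L)·cos(nπx/L) dx = 0.
⟨p²⟩ = 0.20344.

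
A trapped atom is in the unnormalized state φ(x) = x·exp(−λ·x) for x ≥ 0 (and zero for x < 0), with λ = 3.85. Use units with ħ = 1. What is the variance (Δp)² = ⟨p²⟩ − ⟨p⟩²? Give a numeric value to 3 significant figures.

14.8

Compute ⟨p⟩ and ⟨p²⟩ separately; (Δp)² = ⟨p²⟩ − ⟨p⟩².
Differentiate x·exp(−λ·x) with the product rule; every integrand then reduces to terms xʲ·e^(−2λx) on [0, ∞), with ∫₀^∞ xʲ·e^(−2λx) dx = j!/(2λ)^(j+1).
Normalization: ∫|φ|² dx = 0.0043808.
⟨p⟩ = 0.0000 and ⟨p²⟩ = 14.823.
(Δp)² = 14.823 − (0.0000)² = 14.823.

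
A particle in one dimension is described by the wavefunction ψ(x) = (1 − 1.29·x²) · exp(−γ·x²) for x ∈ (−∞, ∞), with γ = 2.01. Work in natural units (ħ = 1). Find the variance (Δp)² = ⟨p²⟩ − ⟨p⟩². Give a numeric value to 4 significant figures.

Compute ⟨p⟩ and ⟨p²⟩ separately; (Δp)² = ⟨p²⟩ − ⟨p⟩².
Expand each integrand as polynomial × e^(−2γx²) and use ∫x^(2j)·e^(−2γx²) dx = (2j−1)!!/(4γ)^j · √(π/(2γ)), odd powers → 0; here √(π/(2γ)) = 0.88402. Differentiate with the product rule, d/dx e^(−γx²) = −2γx·e^(−γx²).
Normalization: ∫|ψ|² dx = 0.66861.
⟨p⟩ = 0.0000 and ⟨p²⟩ = 3.9893.
(Δp)² = 3.9893 − (0.0000)² = 3.9893.

3.989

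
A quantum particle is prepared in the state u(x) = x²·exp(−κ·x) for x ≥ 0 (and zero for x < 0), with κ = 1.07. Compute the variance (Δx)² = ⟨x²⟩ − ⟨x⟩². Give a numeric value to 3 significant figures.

1.09

Compute ⟨x⟩ and ⟨x²⟩ separately, then (Δx)² = ⟨x²⟩ − ⟨x⟩².
Every integrand reduces to terms xʲ·e^(−2κx) on [0, ∞); use ∫₀^∞ xʲ·e^(−2κx) dx = j!/(2κ)^(j+1).
Normalization: ∫|u|² dx = 0.53474.
⟨x⟩ = 2.3364 and ⟨x²⟩ = 6.5508.
(Δx)² = 6.5508 − (2.3364)² = 1.0918.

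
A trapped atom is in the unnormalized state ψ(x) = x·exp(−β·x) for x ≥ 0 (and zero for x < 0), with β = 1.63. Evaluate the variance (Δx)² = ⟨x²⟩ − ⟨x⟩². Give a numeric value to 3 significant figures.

Compute ⟨x⟩ and ⟨x²⟩ separately, then (Δx)² = ⟨x²⟩ − ⟨x⟩².
Every integrand reduces to terms xʲ·e^(−2βx) on [0, ∞); use ∫₀^∞ xʲ·e^(−2βx) dx = j!/(2β)^(j+1).
Normalization: ∫|ψ|² dx = 0.057727.
⟨x⟩ = 0.92025 and ⟨x²⟩ = 1.1291.
(Δx)² = 1.1291 − (0.92025)² = 0.28228.

0.282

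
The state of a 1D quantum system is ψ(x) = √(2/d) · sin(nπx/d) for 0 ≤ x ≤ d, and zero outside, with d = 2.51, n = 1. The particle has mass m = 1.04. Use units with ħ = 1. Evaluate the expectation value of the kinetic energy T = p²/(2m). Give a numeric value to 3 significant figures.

0.753

T = −(ħ²/2m) d²/dx², so ⟨T⟩ = −(ħ²/2m) ∫ ψ*·ψ'' dx; with m = 1.04.
d/dx sin(nπx/d) = (nπ/d)·cos(nπx/d) and d²/dx² sin(nπx/d) = −(nπ/d)²·sin(nπx/d); on 0 ≤ x ≤ d, ∫sin²(nπx/d) dx = d/2 and ∫sin(nπx/d)·cos(nπx/d) dx = 0.
⟨T⟩ = 0.75316.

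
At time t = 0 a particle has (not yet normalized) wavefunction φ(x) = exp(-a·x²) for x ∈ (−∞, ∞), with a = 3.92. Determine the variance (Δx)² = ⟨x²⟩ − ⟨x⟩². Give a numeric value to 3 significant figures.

0.0638

Compute ⟨x⟩ and ⟨x²⟩ separately, then (Δx)² = ⟨x²⟩ − ⟨x⟩².
Gaussian moments: ∫x^(2j)·e^(−2ax²) dx = (2j−1)!!/(4a)^j · √(π/(2a)), odd powers integrate to 0; here √(π/(2a)) = 0.63302.
Normalization: ∫|φ|² dx = 0.63302.
⟨x⟩ = 0.0000 and ⟨x²⟩ = 0.063776.
(Δx)² = 0.063776 − (0.0000)² = 0.063776.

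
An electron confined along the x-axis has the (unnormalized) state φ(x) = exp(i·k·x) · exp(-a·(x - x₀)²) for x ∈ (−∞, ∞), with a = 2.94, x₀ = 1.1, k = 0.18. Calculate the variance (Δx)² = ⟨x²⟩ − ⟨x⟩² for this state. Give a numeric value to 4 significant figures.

0.08503

Compute ⟨x⟩ and ⟨x²⟩ separately, then (Δx)² = ⟨x²⟩ − ⟨x⟩².
Gaussian moments (u = x − x₀): ∫u^(2j)·e^(−2au²) du = (2j−1)!!/(4a)^j · √(π/(2a)), odd powers integrate to 0; here √(π/(2a)) = 0.73095.
Normalization: ∫|φ|² dx = 0.73095.
⟨x⟩ = 1.1000 and ⟨x²⟩ = 1.2950.
(Δx)² = 1.2950 − (1.1000)² = 0.085034.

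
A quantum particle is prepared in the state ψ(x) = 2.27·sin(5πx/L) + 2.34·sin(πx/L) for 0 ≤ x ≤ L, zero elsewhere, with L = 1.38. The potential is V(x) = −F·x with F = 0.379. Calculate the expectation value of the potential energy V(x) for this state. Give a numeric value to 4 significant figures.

⟨V⟩ = ∫ V(x)·|ψ|² dx / ∫|ψ|² dx.
On 0 ≤ x ≤ L (j ≠ l): ∫sin²(jπx/L) dx = L/2, ∫sin(jπx/L)·sin(lπx/L) dx = 0; diagonal moments ∫x·sin²(jπx/L) dx = L²/4, ∫x²·sin²(jπx/L) dx = L³·(1/6 − 1/(4j²π²)); cross terms ∫x·sin(jπx/L)·sin(lπx/L) dx = 0 for j + l even and −4jlL²/(π²(j² − l²)²) for j + l odd, ∫x²·sin(jπx/L)·sin(lπx/L) dx = (−1)^(j+l)·4jlL³/(π²(j² − l²)²); higher powers the same way via product-to-sum and parts.
State is unnormalized: ∫|ψ|² dx = 7.3337, and ∫ψ*·V(x)·ψ dx = -1.9178, so ⟨V⟩ = -1.9178 / 7.3337.
⟨V⟩ = -0.26151.

-0.2615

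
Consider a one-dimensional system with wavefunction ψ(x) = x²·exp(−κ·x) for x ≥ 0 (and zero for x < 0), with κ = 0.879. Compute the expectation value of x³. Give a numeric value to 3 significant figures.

38.7

⟨x³⟩ = ∫ x³·|ψ|² dx / ∫|ψ|² dx (integrals over the domain).
Every integrand reduces to terms xʲ·e^(−2κx) on [0, ∞); use ∫₀^∞ xʲ·e^(−2κx) dx = j!/(2κ)^(j+1).
State is unnormalized: ∫|ψ|² dx = 1.4293, and ∫ψ*·x³·ψ dx = 55.243, so ⟨x³⟩ = 55.243 / 1.4293.
⟨x³⟩ = 38.651.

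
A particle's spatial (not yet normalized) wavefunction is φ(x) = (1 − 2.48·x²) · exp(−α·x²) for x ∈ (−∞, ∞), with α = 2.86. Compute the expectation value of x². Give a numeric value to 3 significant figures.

0.0499

⟨x²⟩ = ∫ x²·|φ|² dx / ∫|φ|² dx (integrals over the domain).
Expand each integrand as polynomial × e^(−2αx²) and use ∫x^(2j)·e^(−2αx²) dx = (2j−1)!!/(4α)^j · √(π/(2α)), odd powers → 0; here √(π/(2α)) = 0.74110.
State is unnormalized: ∫|φ|² dx = 0.52427, and ∫φ*·x²·φ dx = 0.026186, so ⟨x²⟩ = 0.026186 / 0.52427.
⟨x²⟩ = 0.049948.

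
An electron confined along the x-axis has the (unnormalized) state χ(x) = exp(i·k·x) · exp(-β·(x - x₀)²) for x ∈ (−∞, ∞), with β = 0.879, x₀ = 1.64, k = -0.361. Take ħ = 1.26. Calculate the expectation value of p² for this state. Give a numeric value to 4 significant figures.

1.602

p² χ = −ħ² d²χ/dx²; ⟨p²⟩ = −ħ² ∫ χ*·χ'' dx / ∫|χ|² dx.
Gaussian moments (u = x − x₀): ∫u^(2j)·e^(−2βu²) du = (2j−1)!!/(4β)^j · √(π/(2β)), odd powers integrate to 0; here √(π/(2β)) = 1.3368. Derivatives: χ′ = (ik − 2βu)·χ, χ″ = ((ik − 2βu)² − 2β)·χ; the odd-in-u pieces drop out.
State is unnormalized: ∫|χ|² dx = 1.3368, and ∫χ*·(−ħ² χ'') dx = 2.1421, so ⟨p²⟩ = 2.1421 / 1.3368.
⟨p²⟩ = 1.6024.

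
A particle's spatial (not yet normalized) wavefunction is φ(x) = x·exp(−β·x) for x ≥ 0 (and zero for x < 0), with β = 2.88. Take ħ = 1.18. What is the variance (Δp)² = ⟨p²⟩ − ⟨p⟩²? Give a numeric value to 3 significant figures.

Compute ⟨p⟩ and ⟨p²⟩ separately; (Δp)² = ⟨p²⟩ − ⟨p⟩².
Differentiate x·exp(−β·x) with the product rule; every integrand then reduces to terms xʲ·e^(−2βx) on [0, ∞), with ∫₀^∞ xʲ·e^(−2βx) dx = j!/(2β)^(j+1).
Normalization: ∫|φ|² dx = 0.010466.
⟨p⟩ = 0.0000 and ⟨p²⟩ = 11.549.
(Δp)² = 11.549 − (0.0000)² = 11.549.

11.5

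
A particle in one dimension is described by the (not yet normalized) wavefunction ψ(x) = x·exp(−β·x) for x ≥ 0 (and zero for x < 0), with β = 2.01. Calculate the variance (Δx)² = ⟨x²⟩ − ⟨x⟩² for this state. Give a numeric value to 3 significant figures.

0.186

Compute ⟨x⟩ and ⟨x²⟩ separately, then (Δx)² = ⟨x²⟩ − ⟨x⟩².
Every integrand reduces to terms xʲ·e^(−2βx) on [0, ∞); use ∫₀^∞ xʲ·e^(−2βx) dx = j!/(2β)^(j+1).
Normalization: ∫|ψ|² dx = 0.030786.
⟨x⟩ = 0.74627 and ⟨x²⟩ = 0.74256.
(Δx)² = 0.74256 − (0.74627)² = 0.18564.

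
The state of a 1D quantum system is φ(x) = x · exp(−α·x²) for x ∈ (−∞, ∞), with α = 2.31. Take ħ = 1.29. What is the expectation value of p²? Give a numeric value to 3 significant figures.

11.5

p² φ = −ħ² d²φ/dx²; ⟨p²⟩ = −ħ² ∫ φ*·φ'' dx / ∫|φ|² dx.
Expand each integrand as polynomial × e^(−2αx²) and use ∫x^(2j)·e^(−2αx²) dx = (2j−1)!!/(4α)^j · √(π/(2α)), odd powers → 0; here √(π/(2α)) = 0.82462. Differentiate with the product rule, d/dx e^(−αx²) = −2αx·e^(−αx²).
State is unnormalized: ∫|φ|² dx = 0.089245, and ∫φ*·(−ħ² φ'') dx = 1.0292, so ⟨p²⟩ = 1.0292 / 0.089245.
⟨p²⟩ = 11.532.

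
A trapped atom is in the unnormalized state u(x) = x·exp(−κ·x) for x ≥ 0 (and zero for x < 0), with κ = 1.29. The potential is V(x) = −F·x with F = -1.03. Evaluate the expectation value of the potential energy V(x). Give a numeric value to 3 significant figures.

⟨V⟩ = ∫ V(x)·|u|² dx / ∫|u|² dx.
Every integrand reduces to terms xʲ·e^(−2κx) on [0, ∞); use ∫₀^∞ xʲ·e^(−2κx) dx = j!/(2κ)^(j+1).
State is unnormalized: ∫|u|² dx = 0.11646, and ∫u*·V(x)·u dx = 0.13948, so ⟨V⟩ = 0.13948 / 0.11646.
⟨V⟩ = 1.1977.

1.20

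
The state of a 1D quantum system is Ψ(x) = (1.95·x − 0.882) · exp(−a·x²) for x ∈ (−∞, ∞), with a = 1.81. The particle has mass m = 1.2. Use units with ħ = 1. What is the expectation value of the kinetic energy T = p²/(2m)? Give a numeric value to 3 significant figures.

T = −(ħ²/2m) d²/dx², so ⟨T⟩ = −(ħ²/2m) ∫ Ψ*·Ψ'' dx / ∫|Ψ|² dx; with m = 1.2.
Expand each integrand as polynomial × e^(−2ax²) and use ∫x^(2j)·e^(−2ax²) dx = (2j−1)!!/(4a)^j · √(π/(2a)), odd powers → 0; here √(π/(2a)) = 0.93158. Differentiate with the product rule, d/dx e^(−ax²) = −2ax·e^(−ax²).
State is unnormalized: ∫|Ψ|² dx = 1.2140, and ∫Ψ*·(−ħ²/2m · Ψ'') dx = 1.6535, so ⟨T⟩ = 1.6535 / 1.2140.
⟨T⟩ = 1.3621.

1.36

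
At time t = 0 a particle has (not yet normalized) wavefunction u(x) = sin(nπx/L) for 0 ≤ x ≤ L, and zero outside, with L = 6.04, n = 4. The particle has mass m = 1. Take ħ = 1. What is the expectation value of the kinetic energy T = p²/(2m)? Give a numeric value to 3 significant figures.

2.16

T = −(ħ²/2m) d²/dx², so ⟨T⟩ = −(ħ²/2m) ∫ u*·u'' dx / ∫|u|² dx; with m = 1.
d/dx sin(nπx/L) = (nπ/L)·cos(nπx/L) and d²/dx² sin(nπx/L) = −(nπ/L)²·sin(nπx/L); on 0 ≤ x ≤ L, ∫sin²(nπx/L) dx = L/2 and ∫sin(nπx/L)·cos(nπx/L) dx = 0.
State is unnormalized: ∫|u|² dx = 3.0200, and ∫u*·(−ħ²/2m · u'') dx = 6.5362, so ⟨T⟩ = 6.5362 / 3.0200.
⟨T⟩ = 2.1643.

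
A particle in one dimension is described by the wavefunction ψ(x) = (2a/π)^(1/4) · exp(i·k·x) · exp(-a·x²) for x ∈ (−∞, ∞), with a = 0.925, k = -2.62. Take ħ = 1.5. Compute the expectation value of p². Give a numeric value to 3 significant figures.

p² ψ = −ħ² d²ψ/dx²; ⟨p²⟩ = −ħ² ∫ ψ*·ψ'' dx.
Gaussian moments: ∫x^(2j)·e^(−2ax²) dx = (2j−1)!!/(4a)^j · √(π/(2a)), odd powers integrate to 0; here √(π/(2a)) = 1.3031. Derivatives: ψ′ = (ik − 2ax)·ψ, ψ″ = ((ik − 2ax)² − 2a)·ψ; the odd-in-x pieces drop out.
⟨p²⟩ = 17.526.

17.5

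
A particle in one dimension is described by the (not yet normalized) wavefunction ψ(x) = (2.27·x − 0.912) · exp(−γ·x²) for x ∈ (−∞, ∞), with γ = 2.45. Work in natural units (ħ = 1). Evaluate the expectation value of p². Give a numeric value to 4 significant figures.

p² ψ = −ħ² d²ψ/dx²; ⟨p²⟩ = −ħ² ∫ ψ*·ψ'' dx / ∫|ψ|² dx.
Expand each integrand as polynomial × e^(−2γx²) and use ∫x^(2j)·e^(−2γx²) dx = (2j−1)!!/(4γ)^j · √(π/(2γ)), odd powers → 0; here √(π/(2γ)) = 0.80071. Differentiate with the product rule, d/dx e^(−γx²) = −2γx·e^(−γx²).
State is unnormalized: ∫|ψ|² dx = 1.0870, and ∫ψ*·(−ħ² ψ'') dx = 4.7262, so ⟨p²⟩ = 4.7262 / 1.0870.
⟨p²⟩ = 4.3479.

4.348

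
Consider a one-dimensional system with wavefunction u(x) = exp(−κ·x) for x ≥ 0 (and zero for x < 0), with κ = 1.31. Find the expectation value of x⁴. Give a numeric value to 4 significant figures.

0.5093

⟨x⁴⟩ = ∫ x⁴·|u|² dx / ∫|u|² dx (integrals over the domain).
Every integrand reduces to terms xʲ·e^(−2κx) on [0, ∞); use ∫₀^∞ xʲ·e^(−2κx) dx = j!/(2κ)^(j+1).
State is unnormalized: ∫|u|² dx = 0.38168, and ∫u*·x⁴·u dx = 0.19440, so ⟨x⁴⟩ = 0.19440 / 0.38168.
⟨x⁴⟩ = 0.50934.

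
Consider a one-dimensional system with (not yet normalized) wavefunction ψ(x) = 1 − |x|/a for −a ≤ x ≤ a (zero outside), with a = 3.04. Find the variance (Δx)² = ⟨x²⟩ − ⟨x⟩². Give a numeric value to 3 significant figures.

0.924

Compute ⟨x⟩ and ⟨x²⟩ separately, then (Δx)² = ⟨x²⟩ − ⟨x⟩².
ψ is even, so ∫ over [−a, a] = 2∫₀ᵃ with ψ = 1 − x/a there: ∫₀ᵃ (1 − x/a)² dx = a/3, ∫₀ᵃ x²(1 − x/a)² dx = a³/30, ∫₀ᵃ x⁴(1 − x/a)² dx = a⁵/105.
Normalization: ∫|ψ|² dx = 2.0267.
⟨x⟩ = 0.0000 and ⟨x²⟩ = 0.92416.
(Δx)² = 0.92416 − (0.0000)² = 0.92416.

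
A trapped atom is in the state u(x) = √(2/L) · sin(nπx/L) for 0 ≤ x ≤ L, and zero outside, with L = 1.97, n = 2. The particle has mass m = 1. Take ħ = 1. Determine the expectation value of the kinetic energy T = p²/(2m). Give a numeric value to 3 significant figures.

T = −(ħ²/2m) d²/dx², so ⟨T⟩ = −(ħ²/2m) ∫ u*·u'' dx; with m = 1.
d/dx sin(nπx/L) = (nπ/L)·cos(nπx/L) and d²/dx² sin(nπx/L) = −(nπ/L)²·sin(nπx/L); on 0 ≤ x ≤ L, ∫sin²(nπx/L) dx = L/2 and ∫sin(nπx/L)·cos(nπx/L) dx = 0.
⟨T⟩ = 5.0862.

5.09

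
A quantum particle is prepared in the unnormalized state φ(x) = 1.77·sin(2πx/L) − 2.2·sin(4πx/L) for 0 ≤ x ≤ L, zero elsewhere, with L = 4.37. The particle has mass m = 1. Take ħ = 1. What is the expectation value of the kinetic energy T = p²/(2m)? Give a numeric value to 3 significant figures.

T = −(ħ²/2m) d²/dx², so ⟨T⟩ = −(ħ²/2m) ∫ φ*·φ'' dx / ∫|φ|² dx; with m = 1.
d²/dx² sin(jπx/L) = −(jπ/L)²·sin(jπx/L); on 0 ≤ x ≤ L, ∫sin²(jπx/L) dx = L/2 and ∫sin(jπx/L)·sin(lπx/L) dx = 0 for j ≠ l, so only diagonal terms survive in ∫|φ|² and ∫φ·φ″; ∫φ·φ′ dx = [φ²/2] between the walls = 0.
State is unnormalized: ∫|φ|² dx = 17.421, and ∫φ*·(−ħ²/2m · φ'') dx = 50.800, so ⟨T⟩ = 50.800 / 17.421.
⟨T⟩ = 2.9161.

2.92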